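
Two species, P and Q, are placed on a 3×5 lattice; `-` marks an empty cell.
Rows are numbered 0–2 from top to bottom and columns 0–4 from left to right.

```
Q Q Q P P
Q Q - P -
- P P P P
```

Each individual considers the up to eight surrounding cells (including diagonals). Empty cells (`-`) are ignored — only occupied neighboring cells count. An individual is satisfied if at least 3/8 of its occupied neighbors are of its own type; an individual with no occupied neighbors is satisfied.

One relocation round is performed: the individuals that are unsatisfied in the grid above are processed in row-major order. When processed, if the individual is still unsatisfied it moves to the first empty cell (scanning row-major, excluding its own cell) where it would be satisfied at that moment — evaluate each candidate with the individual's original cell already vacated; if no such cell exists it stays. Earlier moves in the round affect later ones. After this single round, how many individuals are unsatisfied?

0

Initially unsatisfied (in order): (2,1).
  (2,1) → (1,2).
Resulting grid:
Q Q Q P P
Q Q P P -
- - P P P
All satisfied now.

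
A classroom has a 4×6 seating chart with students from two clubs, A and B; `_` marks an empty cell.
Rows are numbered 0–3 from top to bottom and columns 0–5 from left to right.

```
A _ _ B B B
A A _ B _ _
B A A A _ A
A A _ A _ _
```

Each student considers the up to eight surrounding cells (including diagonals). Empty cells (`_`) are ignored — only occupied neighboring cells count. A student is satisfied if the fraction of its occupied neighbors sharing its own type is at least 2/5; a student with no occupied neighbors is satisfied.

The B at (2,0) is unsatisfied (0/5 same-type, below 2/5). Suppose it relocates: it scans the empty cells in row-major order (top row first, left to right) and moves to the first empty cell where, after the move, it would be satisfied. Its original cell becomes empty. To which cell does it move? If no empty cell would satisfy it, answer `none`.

Vacating (2,0). Empty cells in order:
  (0,1): 0/3 same-type → still unsatisfied.
  (0,2): 2/3 same-type → satisfied — stop here.

(0,2)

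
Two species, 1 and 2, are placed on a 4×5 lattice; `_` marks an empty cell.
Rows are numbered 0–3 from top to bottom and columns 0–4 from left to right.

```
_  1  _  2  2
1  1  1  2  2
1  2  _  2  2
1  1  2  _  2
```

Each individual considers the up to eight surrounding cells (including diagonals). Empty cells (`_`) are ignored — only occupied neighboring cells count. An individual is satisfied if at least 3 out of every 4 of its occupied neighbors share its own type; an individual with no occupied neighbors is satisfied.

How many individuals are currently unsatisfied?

(0,1)1 3/3 satisfied
(0,3)2 3/4 satisfied
(0,4)2 3/3 satisfied
(1,0)1 3/4 satisfied
(1,1)1 4/5 satisfied
(1,2)1 2/6 not
(1,3)2 5/6 satisfied
(1,4)2 5/5 satisfied
(2,0)1 4/5 satisfied
(2,1)2 1/7 not
(2,3)2 5/6 satisfied
(2,4)2 4/4 satisfied
(3,0)1 2/3 not
(3,1)1 2/4 not
(3,2)2 2/3 not
(3,4)2 2/2 satisfied
Unsatisfied: (1,2), (2,1), (3,0), (3,1), (3,2) — 5 in total.

5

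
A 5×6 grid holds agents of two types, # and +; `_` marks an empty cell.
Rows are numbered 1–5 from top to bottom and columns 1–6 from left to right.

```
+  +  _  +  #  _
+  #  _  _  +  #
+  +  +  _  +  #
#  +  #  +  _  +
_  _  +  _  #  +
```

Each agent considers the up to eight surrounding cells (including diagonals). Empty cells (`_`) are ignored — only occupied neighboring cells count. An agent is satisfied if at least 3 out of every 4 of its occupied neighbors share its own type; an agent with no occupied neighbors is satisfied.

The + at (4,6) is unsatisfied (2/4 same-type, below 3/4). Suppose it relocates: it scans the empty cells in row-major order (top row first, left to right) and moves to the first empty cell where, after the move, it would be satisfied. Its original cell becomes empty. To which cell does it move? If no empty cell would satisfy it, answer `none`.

(2,3)

Vacating (4,6). Empty cells in order:
  (1,3): 2/3 same-type → still unsatisfied.
  (1,6): 1/3 same-type → still unsatisfied.
  (2,3): 4/5 same-type → satisfied — stop here.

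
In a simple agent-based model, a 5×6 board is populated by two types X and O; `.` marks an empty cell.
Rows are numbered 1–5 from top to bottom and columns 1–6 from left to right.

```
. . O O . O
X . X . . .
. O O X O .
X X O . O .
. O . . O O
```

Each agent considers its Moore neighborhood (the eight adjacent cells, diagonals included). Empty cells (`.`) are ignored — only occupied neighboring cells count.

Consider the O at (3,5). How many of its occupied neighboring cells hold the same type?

Occupied neighbors of (3,5): (3,4)=X, (4,5)=O.
Same type (O): 1 of 2.

1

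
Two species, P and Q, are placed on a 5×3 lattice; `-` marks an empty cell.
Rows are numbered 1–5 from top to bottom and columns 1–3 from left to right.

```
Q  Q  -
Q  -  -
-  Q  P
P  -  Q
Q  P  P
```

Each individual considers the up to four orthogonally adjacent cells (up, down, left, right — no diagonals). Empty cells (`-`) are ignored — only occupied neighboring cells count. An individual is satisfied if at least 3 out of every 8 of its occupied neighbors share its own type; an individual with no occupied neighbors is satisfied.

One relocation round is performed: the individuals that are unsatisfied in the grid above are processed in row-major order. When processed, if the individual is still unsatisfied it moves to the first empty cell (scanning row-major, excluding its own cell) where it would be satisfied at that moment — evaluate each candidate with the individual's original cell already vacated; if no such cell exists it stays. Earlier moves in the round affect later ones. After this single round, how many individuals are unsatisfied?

0

Initially unsatisfied (in order): (3,2), (3,3), (4,1), (4,3), (5,1).
  (3,2) → (1,3).
  (3,3) → (3,1).
  (4,1): now satisfied by earlier moves; stays.
  (4,3) → (2,2).
  (5,1) → (2,3).
Resulting grid:
Q Q Q
Q Q Q
P - -
P - -
- P P
All satisfied now.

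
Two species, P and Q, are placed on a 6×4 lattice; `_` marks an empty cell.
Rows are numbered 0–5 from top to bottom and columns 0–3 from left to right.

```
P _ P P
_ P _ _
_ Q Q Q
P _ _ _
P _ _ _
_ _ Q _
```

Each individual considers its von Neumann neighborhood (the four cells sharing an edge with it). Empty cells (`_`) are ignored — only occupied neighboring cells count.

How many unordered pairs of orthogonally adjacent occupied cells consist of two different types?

Scan each occupied cell's neighbors to the right and below so each pair is counted once.
Row 0: P(0,2)–P(0,3)=  → 0/1 unlike.
Row 1: P(1,1)–Q(2,1)≠  → 1/1 unlike.
Row 2: Q(2,1)–Q(2,2)= Q(2,2)–Q(2,3)=  → 0/2 unlike.
Row 3: P(3,0)–P(4,0)=  → 0/1 unlike.
Total adjacent occupied pairs: 5; unlike-type pairs: 1.

1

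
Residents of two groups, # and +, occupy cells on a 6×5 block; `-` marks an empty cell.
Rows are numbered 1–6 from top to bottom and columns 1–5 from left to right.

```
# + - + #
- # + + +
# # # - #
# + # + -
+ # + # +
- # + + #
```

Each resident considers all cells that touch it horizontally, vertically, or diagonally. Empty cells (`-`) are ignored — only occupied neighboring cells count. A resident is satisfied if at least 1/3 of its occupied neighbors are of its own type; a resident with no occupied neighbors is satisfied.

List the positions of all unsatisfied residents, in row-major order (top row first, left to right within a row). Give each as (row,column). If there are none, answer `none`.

Row 1: (1,1)# 1/2 ok · (1,2)+ 1/3 ok · (1,4)+ 3/4 ok · (1,5)# 0/3 unhappy
Row 2: (2,2)# 4/6 ok · (2,3)+ 3/6 ok · (2,4)+ 3/6 ok · (2,5)+ 2/4 ok
Row 3: (3,1)# 3/4 ok · (3,2)# 5/7 ok · (3,3)# 3/7 ok · (3,5)# 0/3 unhappy
Row 4: (4,1)# 3/5 ok · (4,2)+ 2/8 unhappy · (4,3)# 4/7 ok · (4,4)+ 2/6 ok
Row 5: (5,1)+ 1/4 unhappy · (5,2)# 3/7 ok · (5,3)+ 4/8 ok · (5,4)# 2/7 unhappy · (5,5)+ 2/4 ok
Row 6: (6,2)# 1/4 unhappy · (6,3)+ 2/5 ok · (6,4)+ 3/5 ok · (6,5)# 1/3 ok

(1,5), (3,5), (4,2), (5,1), (5,4), (6,2)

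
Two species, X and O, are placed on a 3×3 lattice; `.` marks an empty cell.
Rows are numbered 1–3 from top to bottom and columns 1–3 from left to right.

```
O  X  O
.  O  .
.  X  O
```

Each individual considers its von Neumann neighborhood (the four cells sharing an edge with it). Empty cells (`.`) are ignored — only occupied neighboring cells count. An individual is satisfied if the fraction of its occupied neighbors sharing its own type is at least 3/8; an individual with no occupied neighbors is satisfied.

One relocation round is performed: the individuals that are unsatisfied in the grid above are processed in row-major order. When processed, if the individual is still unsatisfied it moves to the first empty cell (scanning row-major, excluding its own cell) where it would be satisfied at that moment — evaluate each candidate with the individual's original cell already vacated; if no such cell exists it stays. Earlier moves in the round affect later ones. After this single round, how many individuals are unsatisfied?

0

Initially unsatisfied (in order): (1,1), (1,2), (1,3), (2,2), (3,2), (3,3).
  (1,1) → (2,1).
  (1,2) → (3,1).
  (1,3): now satisfied by earlier moves; stays.
  (2,2): now satisfied by earlier moves; stays.
  (3,2): no empty cell satisfies it; stays.
  (3,3) → (1,1).
Resulting grid:
O . O
O O .
X X .
All satisfied now.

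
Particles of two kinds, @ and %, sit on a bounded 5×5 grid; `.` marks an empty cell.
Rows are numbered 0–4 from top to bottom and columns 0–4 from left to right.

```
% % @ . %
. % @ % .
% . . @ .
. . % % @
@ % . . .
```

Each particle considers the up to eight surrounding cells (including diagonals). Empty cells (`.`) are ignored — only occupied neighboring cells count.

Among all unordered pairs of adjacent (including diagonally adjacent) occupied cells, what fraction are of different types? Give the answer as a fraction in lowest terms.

Scan each occupied cell's neighbors to the right and below (and the two forward diagonals) so each pair is counted once.
Row 0: %(0,0)–%(0,1)= %(0,0)–%(1,1)= %(0,1)–@(0,2)≠ %(0,1)–%(1,1)= %(0,1)–@(1,2)≠ @(0,2)–@(1,2)= @(0,2)–%(1,3)≠ @(0,2)–%(1,1)≠ %(0,4)–%(1,3)=  → 4/9 unlike.
Row 1: %(1,1)–@(1,2)≠ %(1,1)–%(2,0)= @(1,2)–%(1,3)≠ @(1,2)–@(2,3)= %(1,3)–@(2,3)≠  → 3/5 unlike.
Row 2: @(2,3)–%(3,3)≠ @(2,3)–@(3,4)= @(2,3)–%(3,2)≠  → 2/3 unlike.
Row 3: %(3,2)–%(3,3)= %(3,2)–%(4,1)= %(3,3)–@(3,4)≠  → 1/3 unlike.
Row 4: @(4,0)–%(4,1)≠  → 1/1 unlike.
Total adjacent occupied pairs: 21; unlike-type pairs: 11.
11/21 is already in lowest terms.

11/21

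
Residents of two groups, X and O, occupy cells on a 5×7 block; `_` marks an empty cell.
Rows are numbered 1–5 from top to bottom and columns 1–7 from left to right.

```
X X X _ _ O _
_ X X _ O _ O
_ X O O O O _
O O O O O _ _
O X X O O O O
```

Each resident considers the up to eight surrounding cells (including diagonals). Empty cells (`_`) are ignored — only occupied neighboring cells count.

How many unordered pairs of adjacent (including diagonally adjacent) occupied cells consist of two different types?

15

Scan each occupied cell's neighbors to the right and below (and the two forward diagonals) so each pair is counted once.
From row 1: 0 unlike of 9 pairs (running 0/9).
From row 2: 3 unlike of 10 pairs (running 3/19).
From row 3: 4 unlike of 16 pairs (running 7/35).
From row 4: 6 unlike of 18 pairs (running 13/53).
From row 5: 2 unlike of 6 pairs (running 15/59).
Total adjacent occupied pairs: 59; unlike-type pairs: 15.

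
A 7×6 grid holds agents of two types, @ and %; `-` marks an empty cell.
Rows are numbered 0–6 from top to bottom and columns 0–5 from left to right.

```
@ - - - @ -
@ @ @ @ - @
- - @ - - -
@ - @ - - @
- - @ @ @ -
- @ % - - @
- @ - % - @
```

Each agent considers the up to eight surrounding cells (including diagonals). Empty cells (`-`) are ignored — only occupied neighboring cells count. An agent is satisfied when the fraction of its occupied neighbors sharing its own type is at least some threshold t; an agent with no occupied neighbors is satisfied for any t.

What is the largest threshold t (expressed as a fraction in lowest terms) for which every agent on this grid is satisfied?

1/5

(0,0)@ 2/2
(0,4)@ 2/2
(1,0)@ 2/2
(1,1)@ 4/4
(1,2)@ 3/3
(1,3)@ 3/3
(1,5)@ 1/1
(2,2)@ 4/4
(3,0)@ — no occupied neighbors
(3,2)@ 3/3
(3,5)@ 1/1
(4,2)@ 3/4
(4,3)@ 3/4
(4,4)@ 3/3
(5,1)@ 2/3
(5,2)% 1/5
(5,5)@ 2/2
(6,1)@ 1/2
(6,3)% 1/1
(6,5)@ 1/1
The smallest same-type fraction is 1/5 at (5,2), which reduces to 1/5. Any threshold above that leaves this agent unsatisfied.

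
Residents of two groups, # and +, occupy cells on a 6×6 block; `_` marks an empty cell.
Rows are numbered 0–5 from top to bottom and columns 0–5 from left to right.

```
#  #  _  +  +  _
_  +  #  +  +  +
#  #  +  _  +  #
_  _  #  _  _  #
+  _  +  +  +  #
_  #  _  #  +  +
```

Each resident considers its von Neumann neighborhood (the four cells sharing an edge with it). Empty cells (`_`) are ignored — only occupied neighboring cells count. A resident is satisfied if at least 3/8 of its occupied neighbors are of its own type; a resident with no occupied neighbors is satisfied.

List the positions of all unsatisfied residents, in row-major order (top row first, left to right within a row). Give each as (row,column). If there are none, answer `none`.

(1,1), (1,2), (2,1), (2,2), (2,5), (3,2), (4,5), (5,3)

(0,0)# 1/1 ok
(0,1)# 1/2 ok
(0,3)+ 2/2 ok
(0,4)+ 2/2 ok
(1,1)+ 0/3 unhappy
(1,2)# 0/3 unhappy
(1,3)+ 2/3 ok
(1,4)+ 4/4 ok
(1,5)+ 1/2 ok
(2,0)# 1/1 ok
(2,1)# 1/3 unhappy
(2,2)+ 0/3 unhappy
(2,4)+ 1/2 ok
(2,5)# 1/3 unhappy
(3,2)# 0/2 unhappy
(3,5)# 2/2 ok
(4,0)+ 0/0 ok
(4,2)+ 1/2 ok
(4,3)+ 2/3 ok
(4,4)+ 2/3 ok
(4,5)# 1/3 unhappy
(5,1)# 0/0 ok
(5,3)# 0/2 unhappy
(5,4)+ 2/3 ok
(5,5)+ 1/2 ok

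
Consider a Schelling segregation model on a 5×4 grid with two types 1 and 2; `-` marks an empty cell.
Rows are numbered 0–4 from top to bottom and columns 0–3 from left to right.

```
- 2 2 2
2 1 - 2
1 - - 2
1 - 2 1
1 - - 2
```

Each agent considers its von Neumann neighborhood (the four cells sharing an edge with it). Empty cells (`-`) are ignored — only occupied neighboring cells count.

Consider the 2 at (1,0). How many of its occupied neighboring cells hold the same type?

0

Occupied neighbors of (1,0): (2,0)=1, (1,1)=1.
Same type (2): 0 of 2.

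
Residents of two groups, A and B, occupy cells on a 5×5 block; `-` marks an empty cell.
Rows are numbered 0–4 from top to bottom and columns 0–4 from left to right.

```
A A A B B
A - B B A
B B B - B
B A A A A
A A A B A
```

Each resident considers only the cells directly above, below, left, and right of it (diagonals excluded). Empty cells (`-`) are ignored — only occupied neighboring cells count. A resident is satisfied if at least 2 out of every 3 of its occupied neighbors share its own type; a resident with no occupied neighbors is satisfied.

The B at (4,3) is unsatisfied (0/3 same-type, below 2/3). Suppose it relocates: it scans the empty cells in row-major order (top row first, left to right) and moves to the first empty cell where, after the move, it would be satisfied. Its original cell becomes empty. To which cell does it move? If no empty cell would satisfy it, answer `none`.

Vacating (4,3). Empty cells in order:
  (1,1): 2/4 same-type → still unsatisfied.
  (2,3): 3/4 same-type → satisfied — stop here.

(2,3)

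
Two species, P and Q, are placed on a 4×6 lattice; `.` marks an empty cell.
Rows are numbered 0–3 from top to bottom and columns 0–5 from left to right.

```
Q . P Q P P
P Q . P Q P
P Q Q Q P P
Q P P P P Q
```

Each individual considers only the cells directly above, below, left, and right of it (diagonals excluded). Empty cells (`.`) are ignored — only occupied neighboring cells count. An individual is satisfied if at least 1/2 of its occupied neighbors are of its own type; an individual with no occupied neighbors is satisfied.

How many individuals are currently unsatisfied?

Row 0: (0,0)Q 0/1 not · (0,2)P 0/1 not · (0,3)Q 0/3 not · (0,4)P 1/3 not · (0,5)P 2/2 satisfied
Row 1: (1,0)P 1/3 not · (1,1)Q 1/2 satisfied · (1,3)P 0/3 not · (1,4)Q 0/4 not · (1,5)P 2/3 satisfied
Row 2: (2,0)P 1/3 not · (2,1)Q 2/4 satisfied · (2,2)Q 2/3 satisfied · (2,3)Q 1/4 not · (2,4)P 2/4 satisfied · (2,5)P 2/3 satisfied
Row 3: (3,0)Q 0/2 not · (3,1)P 1/3 not · (3,2)P 2/3 satisfied · (3,3)P 2/3 satisfied · (3,4)P 2/3 satisfied · (3,5)Q 0/2 not
Unsatisfied: (0,0), (0,2), (0,3), (0,4), (1,0), (1,3), (1,4), (2,0), (2,3), (3,0), (3,1), (3,5) — 12 in total.

12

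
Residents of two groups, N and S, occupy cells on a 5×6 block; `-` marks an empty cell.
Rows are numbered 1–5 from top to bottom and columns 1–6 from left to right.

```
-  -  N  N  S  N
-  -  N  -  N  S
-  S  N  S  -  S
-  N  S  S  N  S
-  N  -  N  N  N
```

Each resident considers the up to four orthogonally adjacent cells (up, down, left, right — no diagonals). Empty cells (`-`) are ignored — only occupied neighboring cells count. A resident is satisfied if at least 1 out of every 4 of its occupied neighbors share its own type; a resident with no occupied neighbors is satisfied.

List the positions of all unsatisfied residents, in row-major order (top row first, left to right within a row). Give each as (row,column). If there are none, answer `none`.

(1,5), (1,6), (2,5), (3,2)

(1,3)N 2/2 ✓
(1,4)N 1/2 ✓
(1,5)S 0/3 ✗
(1,6)N 0/2 ✗
(2,3)N 2/2 ✓
(2,5)N 0/2 ✗
(2,6)S 1/3 ✓
(3,2)S 0/2 ✗
(3,3)N 1/4 ✓
(3,4)S 1/2 ✓
(3,6)S 2/2 ✓
(4,2)N 1/3 ✓
(4,3)S 1/3 ✓
(4,4)S 2/4 ✓
(4,5)N 1/3 ✓
(4,6)S 1/3 ✓
(5,2)N 1/1 ✓
(5,4)N 1/2 ✓
(5,5)N 3/3 ✓
(5,6)N 1/2 ✓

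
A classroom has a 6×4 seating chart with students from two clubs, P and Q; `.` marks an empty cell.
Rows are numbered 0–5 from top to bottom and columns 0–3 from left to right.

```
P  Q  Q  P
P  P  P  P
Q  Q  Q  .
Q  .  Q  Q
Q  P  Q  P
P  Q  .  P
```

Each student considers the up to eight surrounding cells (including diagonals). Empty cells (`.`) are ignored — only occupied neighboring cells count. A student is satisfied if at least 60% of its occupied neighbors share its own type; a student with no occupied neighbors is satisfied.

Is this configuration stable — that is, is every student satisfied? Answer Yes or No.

No

(0,0)P 2/3 satisfied
(0,1)Q 1/5 not
(0,2)Q 1/5 not
(0,3)P 2/3 satisfied
(1,0)P 2/5 not
(1,1)P 3/8 not
(1,2)P 3/7 not
(1,3)P 2/4 not
(2,0)Q 2/4 not
(2,1)Q 4/7 not
(2,2)Q 3/6 not
(3,0)Q 3/4 satisfied
(3,2)Q 4/6 satisfied
(3,3)Q 3/4 satisfied
(4,0)Q 2/4 not
(4,1)P 1/6 not
(4,2)Q 3/6 not
(4,3)P 1/4 not
(5,0)P 1/3 not
(5,1)Q 2/4 not
(5,3)P 1/2 not
For instance (0,1) has only 1/5 same-type neighbors, below 3/5.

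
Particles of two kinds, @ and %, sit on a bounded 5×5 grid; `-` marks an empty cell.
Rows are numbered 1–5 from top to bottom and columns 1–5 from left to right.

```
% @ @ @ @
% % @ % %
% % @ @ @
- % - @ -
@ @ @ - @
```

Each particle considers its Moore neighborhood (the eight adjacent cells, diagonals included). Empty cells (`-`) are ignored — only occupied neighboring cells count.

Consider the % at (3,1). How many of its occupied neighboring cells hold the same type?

Occupied neighbors of (3,1): (2,1)=%, (2,2)=%, (3,2)=%, (4,2)=%.
Same type (%): 4 of 4.

4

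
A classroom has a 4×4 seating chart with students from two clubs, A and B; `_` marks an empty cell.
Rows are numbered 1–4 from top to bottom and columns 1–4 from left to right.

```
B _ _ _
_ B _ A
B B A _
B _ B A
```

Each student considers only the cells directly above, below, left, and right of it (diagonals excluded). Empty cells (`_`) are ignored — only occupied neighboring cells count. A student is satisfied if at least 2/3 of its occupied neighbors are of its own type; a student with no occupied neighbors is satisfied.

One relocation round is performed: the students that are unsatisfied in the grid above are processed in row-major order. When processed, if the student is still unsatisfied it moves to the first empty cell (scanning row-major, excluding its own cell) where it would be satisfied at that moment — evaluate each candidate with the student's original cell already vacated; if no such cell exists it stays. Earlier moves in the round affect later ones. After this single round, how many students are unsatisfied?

1

Initially unsatisfied (in order): (3,3), (4,3), (4,4).
  (3,3) → (1,3).
  (4,3) → (1,2).
  (4,4): now satisfied by earlier moves; stays.
Resulting grid:
B B A _
_ B _ A
B B _ _
B _ _ A
Unsatisfied now: (1,3).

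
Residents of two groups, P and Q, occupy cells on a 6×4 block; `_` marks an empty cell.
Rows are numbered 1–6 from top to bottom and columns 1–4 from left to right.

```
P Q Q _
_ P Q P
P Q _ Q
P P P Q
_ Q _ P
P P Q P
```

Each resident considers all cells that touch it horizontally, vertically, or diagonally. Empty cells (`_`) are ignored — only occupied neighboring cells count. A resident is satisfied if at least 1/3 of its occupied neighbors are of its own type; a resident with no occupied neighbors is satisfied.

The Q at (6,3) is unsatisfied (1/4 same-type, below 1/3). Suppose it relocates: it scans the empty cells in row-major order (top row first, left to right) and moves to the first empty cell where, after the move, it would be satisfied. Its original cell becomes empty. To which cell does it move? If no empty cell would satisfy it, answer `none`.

Vacating (6,3). Empty cells in order:
  (1,4): 2/3 same-type → satisfied — stop here.

(1,4)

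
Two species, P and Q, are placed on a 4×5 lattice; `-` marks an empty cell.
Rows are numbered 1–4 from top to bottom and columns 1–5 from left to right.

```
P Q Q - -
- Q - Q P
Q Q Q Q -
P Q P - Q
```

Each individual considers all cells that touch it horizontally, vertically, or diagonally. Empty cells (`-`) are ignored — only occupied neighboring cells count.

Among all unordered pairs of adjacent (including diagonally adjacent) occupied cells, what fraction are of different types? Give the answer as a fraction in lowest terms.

11/27

Scan each occupied cell's neighbors to the right and below (and the two forward diagonals) so each pair is counted once.
Row 1: P(1,1)–Q(1,2)≠ P(1,1)–Q(2,2)≠ Q(1,2)–Q(1,3)= Q(1,2)–Q(2,2)= Q(1,3)–Q(2,4)= Q(1,3)–Q(2,2)=  → 2/6 unlike.
Row 2: Q(2,2)–Q(3,2)= Q(2,2)–Q(3,3)= Q(2,2)–Q(3,1)= Q(2,4)–P(2,5)≠ Q(2,4)–Q(3,4)= Q(2,4)–Q(3,3)= P(2,5)–Q(3,4)≠  → 2/7 unlike.
Row 3: Q(3,1)–Q(3,2)= Q(3,1)–P(4,1)≠ Q(3,1)–Q(4,2)= Q(3,2)–Q(3,3)= Q(3,2)–Q(4,2)= Q(3,2)–P(4,3)≠ Q(3,2)–P(4,1)≠ Q(3,3)–Q(3,4)= Q(3,3)–P(4,3)≠ Q(3,3)–Q(4,2)= Q(3,4)–Q(4,5)= Q(3,4)–P(4,3)≠  → 5/12 unlike.
Row 4: P(4,1)–Q(4,2)≠ Q(4,2)–P(4,3)≠  → 2/2 unlike.
Total adjacent occupied pairs: 27; unlike-type pairs: 11.
11/27 is already in lowest terms.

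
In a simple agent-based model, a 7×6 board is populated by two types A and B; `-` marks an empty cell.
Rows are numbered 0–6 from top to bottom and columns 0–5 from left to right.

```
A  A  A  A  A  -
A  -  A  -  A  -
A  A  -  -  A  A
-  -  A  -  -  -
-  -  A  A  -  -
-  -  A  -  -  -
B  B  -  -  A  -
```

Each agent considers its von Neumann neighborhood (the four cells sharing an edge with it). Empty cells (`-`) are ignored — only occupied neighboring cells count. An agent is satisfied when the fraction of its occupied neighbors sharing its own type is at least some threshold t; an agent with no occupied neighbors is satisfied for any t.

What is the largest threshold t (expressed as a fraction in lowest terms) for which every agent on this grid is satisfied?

1/1

Row 0: (0,0)A 2/2 · (0,1)A 2/2 · (0,2)A 3/3 · (0,3)A 2/2 · (0,4)A 2/2
Row 1: (1,0)A 2/2 · (1,2)A 1/1 · (1,4)A 2/2
Row 2: (2,0)A 2/2 · (2,1)A 1/1 · (2,4)A 2/2 · (2,5)A 1/1
Row 3: (3,2)A 1/1
Row 4: (4,2)A 3/3 · (4,3)A 1/1
Row 5: (5,2)A 1/1
Row 6: (6,0)B 1/1 · (6,1)B 1/1 · (6,4)A — no occupied neighbors
The smallest same-type fraction is 2/2 at (0,0), which reduces to 1/1. Any threshold above that leaves this agent unsatisfied.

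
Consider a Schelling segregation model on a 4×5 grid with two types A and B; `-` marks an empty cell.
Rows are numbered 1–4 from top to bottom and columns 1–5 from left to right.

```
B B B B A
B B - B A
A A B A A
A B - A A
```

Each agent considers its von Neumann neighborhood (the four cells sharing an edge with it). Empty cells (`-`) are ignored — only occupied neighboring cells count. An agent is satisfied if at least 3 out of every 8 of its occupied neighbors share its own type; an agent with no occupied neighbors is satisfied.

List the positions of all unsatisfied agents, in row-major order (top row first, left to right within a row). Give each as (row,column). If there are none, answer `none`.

(1,1)B 2/2 ok
(1,2)B 3/3 ok
(1,3)B 2/2 ok
(1,4)B 2/3 ok
(1,5)A 1/2 ok
(2,1)B 2/3 ok
(2,2)B 2/3 ok
(2,4)B 1/3 unhappy
(2,5)A 2/3 ok
(3,1)A 2/3 ok
(3,2)A 1/4 unhappy
(3,3)B 0/2 unhappy
(3,4)A 2/4 ok
(3,5)A 3/3 ok
(4,1)A 1/2 ok
(4,2)B 0/2 unhappy
(4,4)A 2/2 ok
(4,5)A 2/2 ok

(2,4), (3,2), (3,3), (4,2)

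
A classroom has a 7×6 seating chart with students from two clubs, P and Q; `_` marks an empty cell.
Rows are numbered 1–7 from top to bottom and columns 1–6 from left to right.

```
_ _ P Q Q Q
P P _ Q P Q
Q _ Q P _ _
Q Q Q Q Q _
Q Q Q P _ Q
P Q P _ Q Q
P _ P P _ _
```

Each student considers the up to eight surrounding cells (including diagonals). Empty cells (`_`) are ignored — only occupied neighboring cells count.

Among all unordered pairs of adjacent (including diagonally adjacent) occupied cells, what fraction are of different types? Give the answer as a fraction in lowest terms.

Scan each occupied cell's neighbors to the right and below (and the two forward diagonals) so each pair is counted once.
Row 1: P(1,3)–Q(1,4)≠ P(1,3)–Q(2,4)≠ P(1,3)–P(2,2)= Q(1,4)–Q(1,5)= Q(1,4)–Q(2,4)= Q(1,4)–P(2,5)≠ Q(1,5)–Q(1,6)= Q(1,5)–P(2,5)≠ Q(1,5)–Q(2,6)= Q(1,5)–Q(2,4)= Q(1,6)–Q(2,6)= Q(1,6)–P(2,5)≠  → 5/12 unlike.
Row 2: P(2,1)–P(2,2)= P(2,1)–Q(3,1)≠ P(2,2)–Q(3,3)≠ P(2,2)–Q(3,1)≠ Q(2,4)–P(2,5)≠ Q(2,4)–P(3,4)≠ Q(2,4)–Q(3,3)= P(2,5)–Q(2,6)≠ P(2,5)–P(3,4)=  → 6/9 unlike.
Row 3: Q(3,1)–Q(4,1)= Q(3,1)–Q(4,2)= Q(3,3)–P(3,4)≠ Q(3,3)–Q(4,3)= Q(3,3)–Q(4,4)= Q(3,3)–Q(4,2)= P(3,4)–Q(4,4)≠ P(3,4)–Q(4,5)≠ P(3,4)–Q(4,3)≠  → 4/9 unlike.
Row 4: Q(4,1)–Q(4,2)= Q(4,1)–Q(5,1)= Q(4,1)–Q(5,2)= Q(4,2)–Q(4,3)= Q(4,2)–Q(5,2)= Q(4,2)–Q(5,3)= Q(4,2)–Q(5,1)= Q(4,3)–Q(4,4)= Q(4,3)–Q(5,3)= Q(4,3)–P(5,4)≠ Q(4,3)–Q(5,2)= Q(4,4)–Q(4,5)= Q(4,4)–P(5,4)≠ Q(4,4)–Q(5,3)= Q(4,5)–Q(5,6)= Q(4,5)–P(5,4)≠  → 3/16 unlike.
Row 5: Q(5,1)–Q(5,2)= Q(5,1)–P(6,1)≠ Q(5,1)–Q(6,2)= Q(5,2)–Q(5,3)= Q(5,2)–Q(6,2)= Q(5,2)–P(6,3)≠ Q(5,2)–P(6,1)≠ Q(5,3)–P(5,4)≠ Q(5,3)–P(6,3)≠ Q(5,3)–Q(6,2)= P(5,4)–Q(6,5)≠ P(5,4)–P(6,3)= Q(5,6)–Q(6,6)= Q(5,6)–Q(6,5)=  → 6/14 unlike.
Row 6: P(6,1)–Q(6,2)≠ P(6,1)–P(7,1)= Q(6,2)–P(6,3)≠ Q(6,2)–P(7,3)≠ Q(6,2)–P(7,1)≠ P(6,3)–P(7,3)= P(6,3)–P(7,4)= Q(6,5)–Q(6,6)= Q(6,5)–P(7,4)≠  → 5/9 unlike.
Row 7: P(7,3)–P(7,4)=  → 0/1 unlike.
Total adjacent occupied pairs: 70; unlike-type pairs: 29.
29/70 is already in lowest terms.

29/70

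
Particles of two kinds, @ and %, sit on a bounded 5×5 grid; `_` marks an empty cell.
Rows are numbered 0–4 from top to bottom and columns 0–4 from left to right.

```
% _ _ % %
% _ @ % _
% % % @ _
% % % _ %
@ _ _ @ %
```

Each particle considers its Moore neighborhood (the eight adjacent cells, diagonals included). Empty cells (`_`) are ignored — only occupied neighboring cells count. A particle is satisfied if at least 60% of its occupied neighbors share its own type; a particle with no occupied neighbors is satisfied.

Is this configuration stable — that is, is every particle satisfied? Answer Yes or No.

(0,0)% 1/1 ok
(0,3)% 2/3 ok
(0,4)% 2/2 ok
(1,0)% 3/3 ok
(1,2)@ 1/5 unhappy
(1,3)% 3/5 ok
(2,0)% 4/4 ok
(2,1)% 6/7 ok
(2,2)% 4/6 ok
(2,3)@ 1/5 unhappy
(3,0)% 3/4 ok
(3,1)% 5/6 ok
(3,2)% 3/5 ok
(3,4)% 1/3 unhappy
(4,0)@ 0/2 unhappy
(4,3)@ 0/3 unhappy
(4,4)% 1/2 unhappy
For instance (1,2) has only 1/5 same-type neighbors, below 3/5.

No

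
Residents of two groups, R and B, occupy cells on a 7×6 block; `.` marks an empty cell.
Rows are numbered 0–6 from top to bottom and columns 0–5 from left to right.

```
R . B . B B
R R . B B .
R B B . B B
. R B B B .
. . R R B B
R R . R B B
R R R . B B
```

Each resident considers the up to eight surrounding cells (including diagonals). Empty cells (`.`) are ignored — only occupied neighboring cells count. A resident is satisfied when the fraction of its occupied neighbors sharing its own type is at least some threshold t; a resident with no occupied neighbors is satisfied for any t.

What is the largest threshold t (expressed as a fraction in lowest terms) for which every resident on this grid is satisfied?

(0,0)R 2/2
(0,2)B 1/2
(0,4)B 3/3
(0,5)B 2/2
(1,0)R 3/4
(1,1)R 3/6
(1,3)B 5/5
(1,4)B 5/5
(2,0)R 3/4
(2,1)B 2/6
(2,2)B 4/6
(2,4)B 5/5
(2,5)B 3/3
(3,1)R 2/5
(3,2)B 3/6
(3,3)B 5/7
(3,4)B 5/6
(4,2)R 4/6
(4,3)R 2/7
(4,4)B 5/7
(4,5)B 4/4
(5,0)R 3/3
(5,1)R 5/5
(5,3)R 3/6
(5,4)B 5/7
(5,5)B 5/5
(6,0)R 3/3
(6,1)R 4/4
(6,2)R 3/3
(6,4)B 3/4
(6,5)B 3/3
The smallest same-type fraction is 2/7 at (4,3), which reduces to 2/7. Any threshold above that leaves this resident unsatisfied.

2/7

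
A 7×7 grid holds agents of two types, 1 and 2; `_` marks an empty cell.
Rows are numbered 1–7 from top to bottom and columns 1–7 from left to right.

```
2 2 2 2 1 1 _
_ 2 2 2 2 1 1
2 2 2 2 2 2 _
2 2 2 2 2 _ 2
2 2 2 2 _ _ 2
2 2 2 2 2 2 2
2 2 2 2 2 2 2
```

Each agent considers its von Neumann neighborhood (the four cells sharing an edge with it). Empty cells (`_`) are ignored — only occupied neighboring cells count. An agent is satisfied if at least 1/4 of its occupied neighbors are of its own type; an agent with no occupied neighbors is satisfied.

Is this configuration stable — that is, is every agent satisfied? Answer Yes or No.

(1,1)2 1/1 satisfied
(1,2)2 3/3 satisfied
(1,3)2 3/3 satisfied
(1,4)2 2/3 satisfied
(1,5)1 1/3 satisfied
(1,6)1 2/2 satisfied
(2,2)2 3/3 satisfied
(2,3)2 4/4 satisfied
(2,4)2 4/4 satisfied
(2,5)2 2/4 satisfied
(2,6)1 2/4 satisfied
(2,7)1 1/1 satisfied
(3,1)2 2/2 satisfied
(3,2)2 4/4 satisfied
(3,3)2 4/4 satisfied
(3,4)2 4/4 satisfied
(3,5)2 4/4 satisfied
(3,6)2 1/2 satisfied
(4,1)2 3/3 satisfied
(4,2)2 4/4 satisfied
(4,3)2 4/4 satisfied
(4,4)2 4/4 satisfied
(4,5)2 2/2 satisfied
(4,7)2 1/1 satisfied
(5,1)2 3/3 satisfied
(5,2)2 4/4 satisfied
(5,3)2 4/4 satisfied
(5,4)2 3/3 satisfied
(5,7)2 2/2 satisfied
(6,1)2 3/3 satisfied
(6,2)2 4/4 satisfied
(6,3)2 4/4 satisfied
(6,4)2 4/4 satisfied
(6,5)2 3/3 satisfied
(6,6)2 3/3 satisfied
(6,7)2 3/3 satisfied
(7,1)2 2/2 satisfied
(7,2)2 3/3 satisfied
(7,3)2 3/3 satisfied
(7,4)2 3/3 satisfied
(7,5)2 3/3 satisfied
(7,6)2 3/3 satisfied
(7,7)2 2/2 satisfied
All meet the threshold, so the configuration is stable.

Yes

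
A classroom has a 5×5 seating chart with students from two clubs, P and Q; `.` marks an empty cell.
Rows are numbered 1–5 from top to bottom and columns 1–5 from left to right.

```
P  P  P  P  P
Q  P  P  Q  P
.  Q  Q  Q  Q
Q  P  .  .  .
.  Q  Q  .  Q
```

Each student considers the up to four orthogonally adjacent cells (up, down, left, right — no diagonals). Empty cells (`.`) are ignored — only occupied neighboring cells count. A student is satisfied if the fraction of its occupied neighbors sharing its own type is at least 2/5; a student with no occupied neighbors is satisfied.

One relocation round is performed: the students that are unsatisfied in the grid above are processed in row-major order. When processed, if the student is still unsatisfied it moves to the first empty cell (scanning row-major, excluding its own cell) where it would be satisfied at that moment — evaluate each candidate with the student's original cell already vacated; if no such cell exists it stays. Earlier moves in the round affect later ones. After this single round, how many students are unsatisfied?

Initially unsatisfied (in order): (2,1), (2,4), (2,5), (3,2), (4,1), (4,2).
  (2,1) → (3,1).
  (2,4) → (4,3).
  (2,5): now satisfied by earlier moves; stays.
  (3,2): now satisfied by earlier moves; stays.
  (4,1): now satisfied by earlier moves; stays.
  (4,2) → (2,1).
Resulting grid:
P P P P P
P P P . P
Q Q Q Q Q
Q . Q . .
. Q Q . Q
All satisfied now.

0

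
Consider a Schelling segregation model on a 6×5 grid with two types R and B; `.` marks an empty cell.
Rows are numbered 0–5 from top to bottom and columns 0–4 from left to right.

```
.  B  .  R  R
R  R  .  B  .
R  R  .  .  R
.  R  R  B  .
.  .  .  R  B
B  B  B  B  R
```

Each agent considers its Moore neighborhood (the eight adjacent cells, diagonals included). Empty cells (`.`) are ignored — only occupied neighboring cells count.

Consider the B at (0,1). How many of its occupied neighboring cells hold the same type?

0

Occupied neighbors of (0,1): (1,0)=R, (1,1)=R.
Same type (B): 0 of 2.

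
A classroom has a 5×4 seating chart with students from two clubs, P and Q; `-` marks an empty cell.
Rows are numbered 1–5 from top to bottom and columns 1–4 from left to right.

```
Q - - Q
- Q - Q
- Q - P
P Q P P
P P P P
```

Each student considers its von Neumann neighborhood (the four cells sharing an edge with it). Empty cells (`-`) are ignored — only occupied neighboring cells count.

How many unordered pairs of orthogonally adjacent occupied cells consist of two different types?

4

Scan each occupied cell's neighbors to the right and below so each pair is counted once.
Row 1: Q(1,4)–Q(2,4)=  → 0/1 unlike.
Row 2: Q(2,2)–Q(3,2)= Q(2,4)–P(3,4)≠  → 1/2 unlike.
Row 3: Q(3,2)–Q(4,2)= P(3,4)–P(4,4)=  → 0/2 unlike.
Row 4: P(4,1)–Q(4,2)≠ P(4,1)–P(5,1)= Q(4,2)–P(4,3)≠ Q(4,2)–P(5,2)≠ P(4,3)–P(4,4)= P(4,3)–P(5,3)= P(4,4)–P(5,4)=  → 3/7 unlike.
Row 5: P(5,1)–P(5,2)= P(5,2)–P(5,3)= P(5,3)–P(5,4)=  → 0/3 unlike.
Total adjacent occupied pairs: 15; unlike-type pairs: 4.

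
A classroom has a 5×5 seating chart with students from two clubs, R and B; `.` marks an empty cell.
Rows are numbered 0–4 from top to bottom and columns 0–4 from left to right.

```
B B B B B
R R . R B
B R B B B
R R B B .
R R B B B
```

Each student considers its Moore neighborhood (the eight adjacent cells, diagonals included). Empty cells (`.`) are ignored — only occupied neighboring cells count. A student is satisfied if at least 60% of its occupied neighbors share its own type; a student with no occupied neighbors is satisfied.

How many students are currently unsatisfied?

(0,0)B 1/3 unhappy
(0,1)B 2/4 unhappy
(0,2)B 2/4 unhappy
(0,3)B 3/4 ok
(0,4)B 2/3 ok
(1,0)R 2/5 unhappy
(1,1)R 2/7 unhappy
(1,3)R 0/7 unhappy
(1,4)B 4/5 ok
(2,0)B 0/5 unhappy
(2,1)R 4/7 unhappy
(2,2)B 3/7 unhappy
(2,3)B 5/6 ok
(2,4)B 3/4 ok
(3,0)R 4/5 ok
(3,1)R 4/8 unhappy
(3,2)B 5/8 ok
(3,3)B 7/7 ok
(4,0)R 3/3 ok
(4,1)R 3/5 ok
(4,2)B 3/5 ok
(4,3)B 4/4 ok
(4,4)B 2/2 ok
Unsatisfied: (0,0), (0,1), (0,2), (1,0), (1,1), (1,3), (2,0), (2,1), (2,2), (3,1) — 10 in total.

10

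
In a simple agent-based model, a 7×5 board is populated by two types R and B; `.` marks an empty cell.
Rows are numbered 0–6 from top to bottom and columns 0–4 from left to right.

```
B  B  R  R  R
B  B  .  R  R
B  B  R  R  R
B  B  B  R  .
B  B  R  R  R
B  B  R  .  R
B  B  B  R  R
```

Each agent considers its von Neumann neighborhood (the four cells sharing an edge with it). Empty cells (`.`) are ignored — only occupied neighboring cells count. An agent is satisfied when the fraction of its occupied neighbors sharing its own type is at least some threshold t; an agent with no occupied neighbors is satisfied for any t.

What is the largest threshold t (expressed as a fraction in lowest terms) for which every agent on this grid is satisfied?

1/4

(0,0)B 2/2
(0,1)B 2/3
(0,2)R 1/2
(0,3)R 3/3
(0,4)R 2/2
(1,0)B 3/3
(1,1)B 3/3
(1,3)R 3/3
(1,4)R 3/3
(2,0)B 3/3
(2,1)B 3/4
(2,2)R 1/3
(2,3)R 4/4
(2,4)R 2/2
(3,0)B 3/3
(3,1)B 4/4
(3,2)B 1/4
(3,3)R 2/3
(4,0)B 3/3
(4,1)B 3/4
(4,2)R 2/4
(4,3)R 3/3
(4,4)R 2/2
(5,0)B 3/3
(5,1)B 3/4
(5,2)R 1/3
(5,4)R 2/2
(6,0)B 2/2
(6,1)B 3/3
(6,2)B 1/3
(6,3)R 1/2
(6,4)R 2/2
The smallest same-type fraction is 1/4 at (3,2), which reduces to 1/4. Any threshold above that leaves this agent unsatisfied.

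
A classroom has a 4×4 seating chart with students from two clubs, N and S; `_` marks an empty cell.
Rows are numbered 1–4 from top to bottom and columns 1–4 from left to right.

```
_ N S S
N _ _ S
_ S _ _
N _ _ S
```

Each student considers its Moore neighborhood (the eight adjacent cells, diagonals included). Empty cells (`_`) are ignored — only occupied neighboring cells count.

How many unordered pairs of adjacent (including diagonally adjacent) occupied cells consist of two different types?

3

Scan each occupied cell's neighbors to the right and below (and the two forward diagonals) so each pair is counted once.
From row 1: 1 unlike of 5 pairs (running 1/5).
From row 2: 1 unlike of 1 pairs (running 2/6).
From row 3: 1 unlike of 1 pairs (running 3/7).
Total adjacent occupied pairs: 7; unlike-type pairs: 3.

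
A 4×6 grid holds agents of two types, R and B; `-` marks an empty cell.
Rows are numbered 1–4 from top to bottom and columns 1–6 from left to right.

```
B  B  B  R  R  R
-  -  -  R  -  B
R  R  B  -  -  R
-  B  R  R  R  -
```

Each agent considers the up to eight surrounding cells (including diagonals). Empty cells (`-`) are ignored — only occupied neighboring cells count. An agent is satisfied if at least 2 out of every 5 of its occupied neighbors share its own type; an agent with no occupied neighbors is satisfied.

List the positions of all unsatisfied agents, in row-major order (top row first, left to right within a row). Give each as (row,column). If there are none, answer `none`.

(1,3), (2,6), (3,3), (4,2)

(1,1)B 1/1 satisfied
(1,2)B 2/2 satisfied
(1,3)B 1/3 not
(1,4)R 2/3 satisfied
(1,5)R 3/4 satisfied
(1,6)R 1/2 satisfied
(2,4)R 2/4 satisfied
(2,6)B 0/3 not
(3,1)R 1/2 satisfied
(3,2)R 2/4 satisfied
(3,3)B 1/5 not
(3,6)R 1/2 satisfied
(4,2)B 1/4 not
(4,3)R 2/4 satisfied
(4,4)R 2/3 satisfied
(4,5)R 2/2 satisfied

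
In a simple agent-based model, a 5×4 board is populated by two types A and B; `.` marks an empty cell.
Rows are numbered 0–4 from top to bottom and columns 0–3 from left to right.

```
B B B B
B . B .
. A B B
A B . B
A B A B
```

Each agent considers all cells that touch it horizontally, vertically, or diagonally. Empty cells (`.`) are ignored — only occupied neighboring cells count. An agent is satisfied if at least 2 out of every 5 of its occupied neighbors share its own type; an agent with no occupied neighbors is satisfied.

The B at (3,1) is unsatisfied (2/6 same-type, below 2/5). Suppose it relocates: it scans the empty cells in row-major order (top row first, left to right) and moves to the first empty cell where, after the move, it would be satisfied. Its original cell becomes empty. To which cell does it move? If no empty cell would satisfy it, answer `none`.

Vacating (3,1). Empty cells in order:
  (1,1): 6/7 same-type → satisfied — stop here.

(1,1)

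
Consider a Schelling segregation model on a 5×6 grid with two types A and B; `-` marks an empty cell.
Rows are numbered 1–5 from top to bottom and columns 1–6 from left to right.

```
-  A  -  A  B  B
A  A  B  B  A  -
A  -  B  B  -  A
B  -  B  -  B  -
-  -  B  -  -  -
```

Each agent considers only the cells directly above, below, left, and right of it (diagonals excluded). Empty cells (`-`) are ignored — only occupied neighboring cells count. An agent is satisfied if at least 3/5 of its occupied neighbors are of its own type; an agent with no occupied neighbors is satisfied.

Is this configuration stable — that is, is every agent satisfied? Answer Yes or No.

(1,2)A 1/1 satisfied
(1,4)A 0/2 not
(1,5)B 1/3 not
(1,6)B 1/1 satisfied
(2,1)A 2/2 satisfied
(2,2)A 2/3 satisfied
(2,3)B 2/3 satisfied
(2,4)B 2/4 not
(2,5)A 0/2 not
(3,1)A 1/2 not
(3,3)B 3/3 satisfied
(3,4)B 2/2 satisfied
(3,6)A 0/0 satisfied
(4,1)B 0/1 not
(4,3)B 2/2 satisfied
(4,5)B 0/0 satisfied
(5,3)B 1/1 satisfied
For instance (1,4) has only 0/2 same-type neighbors, below 3/5.

No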